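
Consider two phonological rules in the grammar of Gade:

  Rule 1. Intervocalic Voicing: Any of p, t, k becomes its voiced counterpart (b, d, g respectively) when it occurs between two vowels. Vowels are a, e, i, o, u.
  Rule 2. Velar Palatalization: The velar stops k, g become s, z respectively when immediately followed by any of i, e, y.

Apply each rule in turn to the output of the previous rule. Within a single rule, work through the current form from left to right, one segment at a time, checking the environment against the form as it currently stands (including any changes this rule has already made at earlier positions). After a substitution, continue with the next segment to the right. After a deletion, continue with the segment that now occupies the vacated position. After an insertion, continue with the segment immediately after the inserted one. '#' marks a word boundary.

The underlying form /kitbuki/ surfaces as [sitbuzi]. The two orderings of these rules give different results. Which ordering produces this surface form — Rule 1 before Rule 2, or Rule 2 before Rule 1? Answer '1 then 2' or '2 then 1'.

Order 1 then 2:
  1 Intervocalic Voicing: [kitbuki] → [kitbugi]
  2 Velar Palatalization: [kitbugi] → [sitbuzi]
  result: [sitbuzi]
Order 2 then 1:
  2 Velar Palatalization: [kitbuki] → [sitbusi]
  1 Intervocalic Voicing: no change — [sitbusi]
  result: [sitbusi]

1 then 2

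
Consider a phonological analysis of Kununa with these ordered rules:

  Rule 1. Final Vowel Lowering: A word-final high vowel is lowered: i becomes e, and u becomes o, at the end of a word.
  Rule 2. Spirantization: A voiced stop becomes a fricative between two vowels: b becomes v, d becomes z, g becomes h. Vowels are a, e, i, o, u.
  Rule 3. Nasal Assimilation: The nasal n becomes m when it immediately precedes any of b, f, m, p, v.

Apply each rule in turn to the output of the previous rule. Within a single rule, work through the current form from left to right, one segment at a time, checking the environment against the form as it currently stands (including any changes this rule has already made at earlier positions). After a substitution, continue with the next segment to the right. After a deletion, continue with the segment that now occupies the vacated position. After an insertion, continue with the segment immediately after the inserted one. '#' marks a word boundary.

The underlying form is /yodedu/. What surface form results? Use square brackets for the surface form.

Rule 1 Final Vowel Lowering: [yodedu] → [yodedo]
Rule 2 Spirantization: [yodedo] → [yozezo]
Rule 3 Nasal Assimilation: no change — [yozezo]

[yozezo]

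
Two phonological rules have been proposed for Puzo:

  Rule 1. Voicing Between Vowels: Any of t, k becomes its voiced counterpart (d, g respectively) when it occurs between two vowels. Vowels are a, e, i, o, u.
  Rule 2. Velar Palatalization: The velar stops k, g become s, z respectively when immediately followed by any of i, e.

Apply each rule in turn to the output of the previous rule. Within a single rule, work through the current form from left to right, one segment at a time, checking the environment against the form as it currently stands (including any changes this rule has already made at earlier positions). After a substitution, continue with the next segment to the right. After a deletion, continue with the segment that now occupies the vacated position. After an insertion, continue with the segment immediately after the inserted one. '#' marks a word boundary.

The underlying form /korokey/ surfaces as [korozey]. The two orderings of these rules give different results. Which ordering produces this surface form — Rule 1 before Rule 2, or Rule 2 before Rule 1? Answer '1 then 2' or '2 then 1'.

1 then 2

Order 1 then 2:
  1 Voicing Between Vowels: [korokey] → [korogey]
  2 Velar Palatalization: [korogey] → [korozey]
  result: [korozey]
Order 2 then 1:
  2 Velar Palatalization: [korokey] → [korosey]
  1 Voicing Between Vowels: no change — [korosey]
  result: [korosey]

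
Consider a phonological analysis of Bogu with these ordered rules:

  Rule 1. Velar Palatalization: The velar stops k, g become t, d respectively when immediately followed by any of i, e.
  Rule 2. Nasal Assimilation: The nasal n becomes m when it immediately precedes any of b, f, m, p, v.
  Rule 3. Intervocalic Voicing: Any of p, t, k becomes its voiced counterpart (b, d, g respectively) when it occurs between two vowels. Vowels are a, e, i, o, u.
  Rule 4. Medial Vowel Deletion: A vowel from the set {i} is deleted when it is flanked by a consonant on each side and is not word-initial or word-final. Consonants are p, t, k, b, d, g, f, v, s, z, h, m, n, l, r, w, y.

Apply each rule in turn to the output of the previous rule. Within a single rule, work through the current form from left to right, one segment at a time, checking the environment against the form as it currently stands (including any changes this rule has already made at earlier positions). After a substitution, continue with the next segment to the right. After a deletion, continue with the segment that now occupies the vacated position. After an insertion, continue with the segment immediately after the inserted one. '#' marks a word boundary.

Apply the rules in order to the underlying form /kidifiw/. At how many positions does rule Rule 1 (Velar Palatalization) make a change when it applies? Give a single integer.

1

Rule 1 Velar Palatalization: [kidifiw] → [tidifiw]
Rule 2 Nasal Assimilation: no change — [tidifiw]
Rule 3 Intervocalic Voicing: no change — [tidifiw]
Rule 4 Medial Vowel Deletion: [tidifiw] → [tdfw]
Rule Rule 1 changed 1 position(s).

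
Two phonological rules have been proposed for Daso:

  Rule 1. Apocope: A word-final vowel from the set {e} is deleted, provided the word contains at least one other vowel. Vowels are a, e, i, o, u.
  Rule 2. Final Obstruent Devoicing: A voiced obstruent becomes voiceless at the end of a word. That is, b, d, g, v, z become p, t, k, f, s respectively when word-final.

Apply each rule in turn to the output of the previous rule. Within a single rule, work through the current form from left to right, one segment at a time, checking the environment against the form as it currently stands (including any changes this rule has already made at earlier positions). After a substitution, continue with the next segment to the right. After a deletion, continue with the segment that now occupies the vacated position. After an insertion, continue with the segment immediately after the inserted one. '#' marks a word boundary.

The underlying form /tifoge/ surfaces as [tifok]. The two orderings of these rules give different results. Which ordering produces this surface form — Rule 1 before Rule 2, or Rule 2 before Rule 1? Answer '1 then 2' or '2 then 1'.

Order 1 then 2:
  1 Apocope: [tifoge] → [tifog]
  2 Final Obstruent Devoicing: [tifog] → [tifok]
  result: [tifok]
Order 2 then 1:
  2 Final Obstruent Devoicing: no change — [tifoge]
  1 Apocope: [tifoge] → [tifog]
  result: [tifog]

1 then 2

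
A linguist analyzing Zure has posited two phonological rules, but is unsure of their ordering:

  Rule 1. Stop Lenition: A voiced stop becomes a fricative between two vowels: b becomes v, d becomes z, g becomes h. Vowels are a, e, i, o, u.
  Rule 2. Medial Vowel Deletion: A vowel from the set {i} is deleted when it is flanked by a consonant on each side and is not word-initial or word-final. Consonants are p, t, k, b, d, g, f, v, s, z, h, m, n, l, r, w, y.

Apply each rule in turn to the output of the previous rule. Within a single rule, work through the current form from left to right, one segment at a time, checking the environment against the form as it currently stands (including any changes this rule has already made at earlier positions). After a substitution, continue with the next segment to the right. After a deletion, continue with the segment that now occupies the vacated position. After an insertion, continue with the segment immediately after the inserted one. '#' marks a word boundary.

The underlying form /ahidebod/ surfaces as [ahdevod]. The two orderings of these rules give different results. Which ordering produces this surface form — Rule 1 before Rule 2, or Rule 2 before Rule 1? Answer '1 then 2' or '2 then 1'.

Order 1 then 2:
  1 Stop Lenition: [ahidebod] → [ahizevod]
  2 Medial Vowel Deletion: [ahizevod] → [ahzevod]
  result: [ahzevod]
Order 2 then 1:
  2 Medial Vowel Deletion: [ahidebod] → [ahdebod]
  1 Stop Lenition: [ahdebod] → [ahdevod]
  result: [ahdevod]

2 then 1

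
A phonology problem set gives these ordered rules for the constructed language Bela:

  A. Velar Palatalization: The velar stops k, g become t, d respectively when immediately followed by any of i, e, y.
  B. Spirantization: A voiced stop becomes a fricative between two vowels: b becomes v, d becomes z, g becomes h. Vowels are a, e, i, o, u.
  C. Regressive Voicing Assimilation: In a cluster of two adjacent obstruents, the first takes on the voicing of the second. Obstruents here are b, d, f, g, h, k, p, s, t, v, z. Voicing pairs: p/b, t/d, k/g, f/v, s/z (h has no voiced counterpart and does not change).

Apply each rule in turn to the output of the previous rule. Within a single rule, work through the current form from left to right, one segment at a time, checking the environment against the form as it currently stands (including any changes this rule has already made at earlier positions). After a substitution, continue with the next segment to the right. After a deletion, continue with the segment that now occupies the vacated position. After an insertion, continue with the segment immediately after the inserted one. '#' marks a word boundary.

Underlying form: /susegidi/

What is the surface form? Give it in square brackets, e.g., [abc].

A Velar Palatalization: [susegidi] → [susedidi]
B Spirantization: [susedidi] → [susezizi]
C Regressive Voicing Assimilation: no change — [susezizi]

[susezizi]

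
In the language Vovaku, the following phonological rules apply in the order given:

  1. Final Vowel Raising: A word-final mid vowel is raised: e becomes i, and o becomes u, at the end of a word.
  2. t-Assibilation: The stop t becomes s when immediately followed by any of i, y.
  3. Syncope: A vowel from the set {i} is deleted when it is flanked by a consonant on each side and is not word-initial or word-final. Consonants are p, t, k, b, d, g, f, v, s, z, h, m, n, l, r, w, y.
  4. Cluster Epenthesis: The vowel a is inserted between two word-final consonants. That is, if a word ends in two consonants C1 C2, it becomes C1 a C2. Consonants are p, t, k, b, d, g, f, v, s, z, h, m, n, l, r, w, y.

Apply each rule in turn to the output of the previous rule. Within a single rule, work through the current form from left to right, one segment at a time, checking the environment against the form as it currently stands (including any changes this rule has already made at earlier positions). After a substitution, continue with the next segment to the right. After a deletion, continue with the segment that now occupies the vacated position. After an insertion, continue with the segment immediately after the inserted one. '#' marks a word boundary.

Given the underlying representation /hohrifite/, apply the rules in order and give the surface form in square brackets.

1 Final Vowel Raising: [hohrifite] → [hohrifiti]
2 t-Assibilation: [hohrifiti] → [hohrifisi]
3 Syncope: [hohrifisi] → [hohrfsi]
4 Cluster Epenthesis: no change — [hohrfsi]

[hohrfsi]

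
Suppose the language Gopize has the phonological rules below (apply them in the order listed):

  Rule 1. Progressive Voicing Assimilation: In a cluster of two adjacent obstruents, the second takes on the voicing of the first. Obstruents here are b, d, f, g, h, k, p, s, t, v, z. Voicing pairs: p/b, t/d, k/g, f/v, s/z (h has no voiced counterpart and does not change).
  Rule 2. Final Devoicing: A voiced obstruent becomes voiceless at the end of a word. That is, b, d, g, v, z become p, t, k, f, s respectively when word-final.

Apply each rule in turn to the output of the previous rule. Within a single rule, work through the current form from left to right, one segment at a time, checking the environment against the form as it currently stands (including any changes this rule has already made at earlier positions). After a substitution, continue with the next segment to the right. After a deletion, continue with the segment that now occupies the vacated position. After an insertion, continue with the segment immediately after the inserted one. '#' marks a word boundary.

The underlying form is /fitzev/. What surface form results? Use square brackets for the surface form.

[fitsef]

Rule 1 Progressive Voicing Assimilation: [fitzev] → [fitsev]
Rule 2 Final Devoicing: [fitsev] → [fitsef]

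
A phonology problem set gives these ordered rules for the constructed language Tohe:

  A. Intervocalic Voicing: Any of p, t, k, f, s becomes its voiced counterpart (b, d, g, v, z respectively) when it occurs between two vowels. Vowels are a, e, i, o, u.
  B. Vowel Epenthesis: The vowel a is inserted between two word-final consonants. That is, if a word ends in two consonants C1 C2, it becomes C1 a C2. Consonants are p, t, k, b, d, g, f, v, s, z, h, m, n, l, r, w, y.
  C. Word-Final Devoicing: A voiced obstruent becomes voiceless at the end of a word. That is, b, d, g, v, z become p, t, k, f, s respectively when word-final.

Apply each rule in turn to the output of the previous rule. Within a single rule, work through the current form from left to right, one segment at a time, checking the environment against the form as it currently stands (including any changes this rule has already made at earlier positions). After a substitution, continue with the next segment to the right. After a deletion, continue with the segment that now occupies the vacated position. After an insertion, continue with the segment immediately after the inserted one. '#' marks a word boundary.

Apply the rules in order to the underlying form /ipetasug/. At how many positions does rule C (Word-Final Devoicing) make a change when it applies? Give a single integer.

A Intervocalic Voicing: [ipetasug] → [ibedazug]
B Vowel Epenthesis: no change — [ibedazug]
C Word-Final Devoicing: [ibedazug] → [ibedazuk]
Rule C changed 1 position(s).

1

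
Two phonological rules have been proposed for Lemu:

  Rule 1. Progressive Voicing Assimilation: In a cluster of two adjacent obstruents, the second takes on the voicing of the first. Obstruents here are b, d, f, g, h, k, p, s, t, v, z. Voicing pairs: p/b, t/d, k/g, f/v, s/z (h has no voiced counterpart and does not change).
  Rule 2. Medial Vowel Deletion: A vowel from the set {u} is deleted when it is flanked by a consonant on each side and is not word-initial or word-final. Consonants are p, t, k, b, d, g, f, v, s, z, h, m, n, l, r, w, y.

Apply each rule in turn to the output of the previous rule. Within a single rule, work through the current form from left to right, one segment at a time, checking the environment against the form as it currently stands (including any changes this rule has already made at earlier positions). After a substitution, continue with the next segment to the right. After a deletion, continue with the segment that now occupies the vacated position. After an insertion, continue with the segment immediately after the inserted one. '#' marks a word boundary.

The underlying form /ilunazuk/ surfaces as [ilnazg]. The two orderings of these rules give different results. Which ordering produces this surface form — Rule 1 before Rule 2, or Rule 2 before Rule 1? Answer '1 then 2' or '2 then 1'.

2 then 1

Order 1 then 2:
  1 Progressive Voicing Assimilation: no change — [ilunazuk]
  2 Medial Vowel Deletion: [ilunazuk] → [ilnazk]
  result: [ilnazk]
Order 2 then 1:
  2 Medial Vowel Deletion: [ilunazuk] → [ilnazk]
  1 Progressive Voicing Assimilation: [ilnazk] → [ilnazg]
  result: [ilnazg]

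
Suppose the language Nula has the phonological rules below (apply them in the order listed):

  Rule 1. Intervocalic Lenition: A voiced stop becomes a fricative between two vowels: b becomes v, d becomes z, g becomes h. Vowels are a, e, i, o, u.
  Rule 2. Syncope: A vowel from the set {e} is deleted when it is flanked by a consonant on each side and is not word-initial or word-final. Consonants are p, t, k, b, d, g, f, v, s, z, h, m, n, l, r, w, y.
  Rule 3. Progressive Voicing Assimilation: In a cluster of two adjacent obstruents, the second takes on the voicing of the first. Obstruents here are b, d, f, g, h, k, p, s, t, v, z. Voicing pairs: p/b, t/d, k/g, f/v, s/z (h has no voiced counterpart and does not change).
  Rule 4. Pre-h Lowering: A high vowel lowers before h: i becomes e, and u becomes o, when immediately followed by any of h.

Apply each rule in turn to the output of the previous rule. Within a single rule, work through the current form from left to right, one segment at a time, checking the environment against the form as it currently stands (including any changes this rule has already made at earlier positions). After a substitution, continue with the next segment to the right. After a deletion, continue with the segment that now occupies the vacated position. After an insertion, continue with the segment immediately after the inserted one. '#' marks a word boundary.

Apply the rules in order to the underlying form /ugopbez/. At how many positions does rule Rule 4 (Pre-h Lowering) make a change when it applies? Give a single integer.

Rule 1 Intervocalic Lenition: [ugopbez] → [uhopbez]
Rule 2 Syncope: [uhopbez] → [uhopbz]
Rule 3 Progressive Voicing Assimilation: [uhopbz] → [uhopps]
Rule 4 Pre-h Lowering: [uhopps] → [ohopps]
Rule Rule 4 changed 1 position(s).

1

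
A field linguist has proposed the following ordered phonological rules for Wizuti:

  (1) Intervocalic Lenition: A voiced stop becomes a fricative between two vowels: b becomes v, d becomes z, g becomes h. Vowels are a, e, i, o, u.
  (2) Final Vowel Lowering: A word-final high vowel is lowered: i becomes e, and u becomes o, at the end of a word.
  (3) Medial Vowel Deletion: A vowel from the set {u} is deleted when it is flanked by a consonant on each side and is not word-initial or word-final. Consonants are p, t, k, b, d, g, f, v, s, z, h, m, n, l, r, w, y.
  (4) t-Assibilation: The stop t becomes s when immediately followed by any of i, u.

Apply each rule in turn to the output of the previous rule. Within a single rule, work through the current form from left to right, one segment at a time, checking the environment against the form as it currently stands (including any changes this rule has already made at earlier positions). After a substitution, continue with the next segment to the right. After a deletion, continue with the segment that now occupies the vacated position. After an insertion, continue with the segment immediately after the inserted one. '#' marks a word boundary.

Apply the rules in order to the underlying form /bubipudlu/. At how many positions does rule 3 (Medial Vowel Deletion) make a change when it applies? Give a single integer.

(1) Intervocalic Lenition: [bubipudlu] → [buvipudlu]
(2) Final Vowel Lowering: [buvipudlu] → [buvipudlo]
(3) Medial Vowel Deletion: [buvipudlo] → [bvipdlo]
(4) t-Assibilation: no change — [bvipdlo]
Rule 3 changed 2 position(s).

2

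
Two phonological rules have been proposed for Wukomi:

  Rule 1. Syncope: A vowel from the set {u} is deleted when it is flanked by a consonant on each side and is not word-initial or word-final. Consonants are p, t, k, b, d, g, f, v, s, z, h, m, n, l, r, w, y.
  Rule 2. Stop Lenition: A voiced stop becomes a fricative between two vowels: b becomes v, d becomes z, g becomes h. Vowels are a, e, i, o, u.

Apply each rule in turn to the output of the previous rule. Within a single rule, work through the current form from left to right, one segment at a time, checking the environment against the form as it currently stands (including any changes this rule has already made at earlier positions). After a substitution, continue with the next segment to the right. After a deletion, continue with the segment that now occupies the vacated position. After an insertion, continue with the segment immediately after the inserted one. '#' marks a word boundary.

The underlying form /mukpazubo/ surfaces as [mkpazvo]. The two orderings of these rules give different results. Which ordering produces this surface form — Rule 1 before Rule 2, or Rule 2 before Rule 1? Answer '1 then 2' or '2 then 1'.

Order 1 then 2:
  1 Syncope: [mukpazubo] → [mkpazbo]
  2 Stop Lenition: no change — [mkpazbo]
  result: [mkpazbo]
Order 2 then 1:
  2 Stop Lenition: [mukpazubo] → [mukpazuvo]
  1 Syncope: [mukpazuvo] → [mkpazvo]
  result: [mkpazvo]

2 then 1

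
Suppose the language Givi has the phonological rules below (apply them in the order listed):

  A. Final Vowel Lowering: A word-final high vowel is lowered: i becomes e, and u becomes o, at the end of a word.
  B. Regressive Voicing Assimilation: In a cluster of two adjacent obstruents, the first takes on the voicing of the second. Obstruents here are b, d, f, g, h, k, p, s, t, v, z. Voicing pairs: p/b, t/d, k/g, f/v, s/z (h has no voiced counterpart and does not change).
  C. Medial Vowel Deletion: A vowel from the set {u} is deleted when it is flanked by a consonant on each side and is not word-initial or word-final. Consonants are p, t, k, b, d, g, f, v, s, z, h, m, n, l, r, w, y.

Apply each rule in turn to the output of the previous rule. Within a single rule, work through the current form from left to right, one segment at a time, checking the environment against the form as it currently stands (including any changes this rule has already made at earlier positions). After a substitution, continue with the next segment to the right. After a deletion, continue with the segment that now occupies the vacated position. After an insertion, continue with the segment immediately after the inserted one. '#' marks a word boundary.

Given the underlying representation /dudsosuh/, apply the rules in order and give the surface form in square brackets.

[dtsosh]

A Final Vowel Lowering: no change — [dudsosuh]
B Regressive Voicing Assimilation: [dudsosuh] → [dutsosuh]
C Medial Vowel Deletion: [dutsosuh] → [dtsosh]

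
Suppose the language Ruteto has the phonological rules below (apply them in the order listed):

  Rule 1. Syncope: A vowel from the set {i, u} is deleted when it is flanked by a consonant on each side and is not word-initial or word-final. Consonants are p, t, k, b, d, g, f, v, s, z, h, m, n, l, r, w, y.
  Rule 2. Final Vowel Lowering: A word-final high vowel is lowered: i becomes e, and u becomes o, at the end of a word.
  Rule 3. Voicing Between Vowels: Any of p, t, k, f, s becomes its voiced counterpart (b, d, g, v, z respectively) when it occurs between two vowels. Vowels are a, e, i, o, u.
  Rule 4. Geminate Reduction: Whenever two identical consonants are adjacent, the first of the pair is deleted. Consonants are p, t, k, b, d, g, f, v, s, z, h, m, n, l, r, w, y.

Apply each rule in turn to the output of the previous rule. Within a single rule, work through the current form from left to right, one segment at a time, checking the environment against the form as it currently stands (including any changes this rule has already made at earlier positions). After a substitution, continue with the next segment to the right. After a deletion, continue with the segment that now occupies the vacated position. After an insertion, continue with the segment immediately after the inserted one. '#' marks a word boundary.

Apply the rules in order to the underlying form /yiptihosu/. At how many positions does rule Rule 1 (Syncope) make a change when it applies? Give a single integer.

Rule 1 Syncope: [yiptihosu] → [ypthosu]
Rule 2 Final Vowel Lowering: [ypthosu] → [ypthoso]
Rule 3 Voicing Between Vowels: [ypthoso] → [ypthozo]
Rule 4 Geminate Reduction: no change — [ypthozo]
Rule Rule 1 changed 2 position(s).

2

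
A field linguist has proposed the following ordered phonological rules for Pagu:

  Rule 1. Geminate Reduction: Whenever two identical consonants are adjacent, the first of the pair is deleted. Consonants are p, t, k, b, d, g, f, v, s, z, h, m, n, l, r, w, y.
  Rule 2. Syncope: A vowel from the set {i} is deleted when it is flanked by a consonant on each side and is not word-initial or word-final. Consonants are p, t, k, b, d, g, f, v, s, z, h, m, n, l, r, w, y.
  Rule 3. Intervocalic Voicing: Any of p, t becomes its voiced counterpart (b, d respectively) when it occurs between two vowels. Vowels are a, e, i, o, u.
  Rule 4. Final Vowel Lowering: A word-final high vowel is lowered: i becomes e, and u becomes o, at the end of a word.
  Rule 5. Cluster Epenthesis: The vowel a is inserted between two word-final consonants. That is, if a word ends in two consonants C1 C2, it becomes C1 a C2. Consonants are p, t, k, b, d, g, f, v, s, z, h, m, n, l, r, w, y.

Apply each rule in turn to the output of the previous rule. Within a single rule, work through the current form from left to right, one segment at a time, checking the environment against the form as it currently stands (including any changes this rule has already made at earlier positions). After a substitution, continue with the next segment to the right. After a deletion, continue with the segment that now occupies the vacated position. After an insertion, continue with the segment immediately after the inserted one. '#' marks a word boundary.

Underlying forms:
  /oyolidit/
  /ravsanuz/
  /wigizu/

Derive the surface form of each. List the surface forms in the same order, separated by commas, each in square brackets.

/oyolidit/:
  Rule 1 Geminate Reduction: no change — [oyolidit]
  Rule 2 Syncope: [oyolidit] → [oyoldt]
  Rule 3 Intervocalic Voicing: no change — [oyoldt]
  Rule 4 Final Vowel Lowering: no change — [oyoldt]
  Rule 5 Cluster Epenthesis: [oyoldt] → [oyoldat]
/ravsanuz/:
  Rule 1 Geminate Reduction: no change — [ravsanuz]
  Rule 2 Syncope: no change — [ravsanuz]
  Rule 3 Intervocalic Voicing: no change — [ravsanuz]
  Rule 4 Final Vowel Lowering: no change — [ravsanuz]
  Rule 5 Cluster Epenthesis: no change — [ravsanuz]
/wigizu/:
  Rule 1 Geminate Reduction: no change — [wigizu]
  Rule 2 Syncope: [wigizu] → [wgzu]
  Rule 3 Intervocalic Voicing: no change — [wgzu]
  Rule 4 Final Vowel Lowering: [wgzu] → [wgzo]
  Rule 5 Cluster Epenthesis: no change — [wgzo]

[oyoldat], [ravsanuz], [wgzo]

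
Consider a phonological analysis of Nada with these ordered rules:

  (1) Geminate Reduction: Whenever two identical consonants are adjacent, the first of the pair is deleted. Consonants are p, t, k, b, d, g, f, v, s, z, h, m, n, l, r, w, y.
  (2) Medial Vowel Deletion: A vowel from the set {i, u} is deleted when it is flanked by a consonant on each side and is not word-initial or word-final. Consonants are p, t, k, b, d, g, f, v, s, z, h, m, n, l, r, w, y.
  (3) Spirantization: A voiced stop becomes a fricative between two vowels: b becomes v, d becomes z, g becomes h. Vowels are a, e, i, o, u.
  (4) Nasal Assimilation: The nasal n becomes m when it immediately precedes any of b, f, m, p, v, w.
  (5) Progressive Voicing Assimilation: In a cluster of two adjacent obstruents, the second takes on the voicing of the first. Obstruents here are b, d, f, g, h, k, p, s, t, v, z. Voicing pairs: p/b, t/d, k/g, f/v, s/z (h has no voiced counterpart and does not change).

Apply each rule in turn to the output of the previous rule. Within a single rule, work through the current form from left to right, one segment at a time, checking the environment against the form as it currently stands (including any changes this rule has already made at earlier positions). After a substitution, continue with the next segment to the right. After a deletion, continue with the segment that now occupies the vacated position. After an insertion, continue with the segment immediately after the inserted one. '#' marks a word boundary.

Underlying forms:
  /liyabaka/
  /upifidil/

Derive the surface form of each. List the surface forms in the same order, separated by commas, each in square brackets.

/liyabaka/:
  (1) Geminate Reduction: no change — [liyabaka]
  (2) Medial Vowel Deletion: [liyabaka] → [lyabaka]
  (3) Spirantization: [lyabaka] → [lyavaka]
  (4) Nasal Assimilation: no change — [lyavaka]
  (5) Progressive Voicing Assimilation: no change — [lyavaka]
/upifidil/:
  (1) Geminate Reduction: no change — [upifidil]
  (2) Medial Vowel Deletion: [upifidil] → [upfdl]
  (3) Spirantization: no change — [upfdl]
  (4) Nasal Assimilation: no change — [upfdl]
  (5) Progressive Voicing Assimilation: [upfdl] → [upftl]

[lyavaka], [upftl]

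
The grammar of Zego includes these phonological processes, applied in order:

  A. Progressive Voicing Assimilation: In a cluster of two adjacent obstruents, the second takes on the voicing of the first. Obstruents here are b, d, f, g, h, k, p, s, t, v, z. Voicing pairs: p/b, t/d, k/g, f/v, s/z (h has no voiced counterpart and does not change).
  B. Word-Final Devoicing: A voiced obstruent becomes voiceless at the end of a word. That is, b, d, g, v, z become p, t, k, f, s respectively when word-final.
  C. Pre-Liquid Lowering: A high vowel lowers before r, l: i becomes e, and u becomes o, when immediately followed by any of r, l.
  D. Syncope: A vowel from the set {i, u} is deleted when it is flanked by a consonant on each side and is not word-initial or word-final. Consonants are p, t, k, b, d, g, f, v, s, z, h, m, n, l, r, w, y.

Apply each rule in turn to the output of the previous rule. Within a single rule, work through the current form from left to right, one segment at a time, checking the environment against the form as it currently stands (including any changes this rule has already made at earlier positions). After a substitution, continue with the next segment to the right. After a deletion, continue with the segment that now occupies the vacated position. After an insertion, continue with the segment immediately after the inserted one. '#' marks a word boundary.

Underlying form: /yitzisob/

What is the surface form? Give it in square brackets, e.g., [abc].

A Progressive Voicing Assimilation: [yitzisob] → [yitsisob]
B Word-Final Devoicing: [yitsisob] → [yitsisop]
C Pre-Liquid Lowering: no change — [yitsisop]
D Syncope: [yitsisop] → [ytssop]

[ytssop]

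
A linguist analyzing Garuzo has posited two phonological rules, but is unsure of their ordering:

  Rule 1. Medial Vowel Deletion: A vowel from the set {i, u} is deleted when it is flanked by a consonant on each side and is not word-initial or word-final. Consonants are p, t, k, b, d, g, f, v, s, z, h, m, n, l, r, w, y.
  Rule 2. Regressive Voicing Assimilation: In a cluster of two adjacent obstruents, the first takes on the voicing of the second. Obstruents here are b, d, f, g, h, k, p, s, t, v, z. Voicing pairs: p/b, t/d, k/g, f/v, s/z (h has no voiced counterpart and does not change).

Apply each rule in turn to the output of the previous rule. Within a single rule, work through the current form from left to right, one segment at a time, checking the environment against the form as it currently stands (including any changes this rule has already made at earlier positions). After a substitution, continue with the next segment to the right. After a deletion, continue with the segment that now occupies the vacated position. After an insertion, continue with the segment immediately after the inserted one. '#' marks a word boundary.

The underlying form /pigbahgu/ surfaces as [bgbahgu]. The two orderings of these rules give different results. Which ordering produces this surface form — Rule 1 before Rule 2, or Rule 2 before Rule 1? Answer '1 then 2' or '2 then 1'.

1 then 2

Order 1 then 2:
  1 Medial Vowel Deletion: [pigbahgu] → [pgbahgu]
  2 Regressive Voicing Assimilation: [pgbahgu] → [bgbahgu]
  result: [bgbahgu]
Order 2 then 1:
  2 Regressive Voicing Assimilation: no change — [pigbahgu]
  1 Medial Vowel Deletion: [pigbahgu] → [pgbahgu]
  result: [pgbahgu]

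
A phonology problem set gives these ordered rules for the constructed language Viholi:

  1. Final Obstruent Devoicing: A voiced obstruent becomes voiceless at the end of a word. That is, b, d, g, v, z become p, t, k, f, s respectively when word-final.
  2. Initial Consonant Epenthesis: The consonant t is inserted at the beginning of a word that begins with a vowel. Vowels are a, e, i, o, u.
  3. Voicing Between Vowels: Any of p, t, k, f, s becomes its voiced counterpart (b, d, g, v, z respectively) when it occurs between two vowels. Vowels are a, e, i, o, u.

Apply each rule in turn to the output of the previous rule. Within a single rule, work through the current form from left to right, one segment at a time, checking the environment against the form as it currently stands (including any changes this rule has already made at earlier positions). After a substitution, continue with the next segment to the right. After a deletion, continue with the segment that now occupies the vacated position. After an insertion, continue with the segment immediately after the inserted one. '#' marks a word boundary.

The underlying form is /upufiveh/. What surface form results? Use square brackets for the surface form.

1 Final Obstruent Devoicing: no change — [upufiveh]
2 Initial Consonant Epenthesis: [upufiveh] → [tupufiveh]
3 Voicing Between Vowels: [tupufiveh] → [tubuviveh]

[tubuviveh]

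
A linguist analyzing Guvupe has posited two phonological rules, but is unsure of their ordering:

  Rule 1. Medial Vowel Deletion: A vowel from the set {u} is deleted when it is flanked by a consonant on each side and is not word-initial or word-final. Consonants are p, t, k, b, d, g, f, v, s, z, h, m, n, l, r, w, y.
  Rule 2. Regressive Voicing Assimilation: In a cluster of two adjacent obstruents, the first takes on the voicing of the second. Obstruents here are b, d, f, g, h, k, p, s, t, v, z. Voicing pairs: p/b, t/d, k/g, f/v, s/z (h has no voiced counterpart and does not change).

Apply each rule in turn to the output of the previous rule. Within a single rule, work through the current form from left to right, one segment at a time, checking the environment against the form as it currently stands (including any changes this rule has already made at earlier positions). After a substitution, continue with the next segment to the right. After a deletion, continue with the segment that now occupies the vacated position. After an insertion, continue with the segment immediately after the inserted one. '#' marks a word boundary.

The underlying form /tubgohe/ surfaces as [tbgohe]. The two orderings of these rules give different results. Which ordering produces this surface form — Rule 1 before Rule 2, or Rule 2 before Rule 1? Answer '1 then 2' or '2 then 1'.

Order 1 then 2:
  1 Medial Vowel Deletion: [tubgohe] → [tbgohe]
  2 Regressive Voicing Assimilation: [tbgohe] → [dbgohe]
  result: [dbgohe]
Order 2 then 1:
  2 Regressive Voicing Assimilation: no change — [tubgohe]
  1 Medial Vowel Deletion: [tubgohe] → [tbgohe]
  result: [tbgohe]

2 then 1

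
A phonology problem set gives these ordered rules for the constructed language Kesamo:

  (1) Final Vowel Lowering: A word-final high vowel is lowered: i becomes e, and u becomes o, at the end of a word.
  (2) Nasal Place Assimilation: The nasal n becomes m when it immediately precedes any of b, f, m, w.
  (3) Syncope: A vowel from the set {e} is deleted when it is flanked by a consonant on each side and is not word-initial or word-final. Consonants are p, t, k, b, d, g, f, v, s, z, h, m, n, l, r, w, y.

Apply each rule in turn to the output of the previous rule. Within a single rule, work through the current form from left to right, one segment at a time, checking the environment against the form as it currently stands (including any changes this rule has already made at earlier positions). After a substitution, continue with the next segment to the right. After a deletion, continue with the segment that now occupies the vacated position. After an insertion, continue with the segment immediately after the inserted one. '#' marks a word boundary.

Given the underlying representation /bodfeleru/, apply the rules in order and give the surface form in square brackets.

[bodflro]

(1) Final Vowel Lowering: [bodfeleru] → [bodfelero]
(2) Nasal Place Assimilation: no change — [bodfelero]
(3) Syncope: [bodfelero] → [bodflro]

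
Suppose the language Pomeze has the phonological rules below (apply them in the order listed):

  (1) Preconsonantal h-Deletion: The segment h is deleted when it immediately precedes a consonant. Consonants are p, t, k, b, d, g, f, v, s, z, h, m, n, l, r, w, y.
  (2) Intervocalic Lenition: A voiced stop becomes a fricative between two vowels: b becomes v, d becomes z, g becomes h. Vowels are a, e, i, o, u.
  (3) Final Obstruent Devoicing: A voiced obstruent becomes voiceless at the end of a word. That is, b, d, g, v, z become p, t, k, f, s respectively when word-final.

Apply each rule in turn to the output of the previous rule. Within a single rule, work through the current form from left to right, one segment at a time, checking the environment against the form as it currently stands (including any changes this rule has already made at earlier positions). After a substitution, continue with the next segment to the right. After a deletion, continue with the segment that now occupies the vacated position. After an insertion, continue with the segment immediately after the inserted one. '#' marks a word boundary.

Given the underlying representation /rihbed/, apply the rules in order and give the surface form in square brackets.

[rivet]

(1) Preconsonantal h-Deletion: [rihbed] → [ribed]
(2) Intervocalic Lenition: [ribed] → [rived]
(3) Final Obstruent Devoicing: [rived] → [rivet]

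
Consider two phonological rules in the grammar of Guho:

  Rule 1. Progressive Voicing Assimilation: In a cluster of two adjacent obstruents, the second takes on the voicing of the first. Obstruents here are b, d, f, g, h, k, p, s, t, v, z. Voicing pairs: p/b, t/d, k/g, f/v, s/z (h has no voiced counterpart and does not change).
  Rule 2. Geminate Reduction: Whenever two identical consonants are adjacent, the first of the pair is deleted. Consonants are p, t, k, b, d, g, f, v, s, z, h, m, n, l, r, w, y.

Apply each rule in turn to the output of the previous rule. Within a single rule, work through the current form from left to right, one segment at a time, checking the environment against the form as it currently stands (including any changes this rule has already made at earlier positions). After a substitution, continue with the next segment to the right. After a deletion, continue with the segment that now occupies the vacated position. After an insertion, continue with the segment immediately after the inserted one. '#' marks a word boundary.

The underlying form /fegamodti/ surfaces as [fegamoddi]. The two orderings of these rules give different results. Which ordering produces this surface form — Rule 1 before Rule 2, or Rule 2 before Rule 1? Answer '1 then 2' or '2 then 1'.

2 then 1

Order 1 then 2:
  1 Progressive Voicing Assimilation: [fegamodti] → [fegamoddi]
  2 Geminate Reduction: [fegamoddi] → [fegamodi]
  result: [fegamodi]
Order 2 then 1:
  2 Geminate Reduction: no change — [fegamodti]
  1 Progressive Voicing Assimilation: [fegamodti] → [fegamoddi]
  result: [fegamoddi]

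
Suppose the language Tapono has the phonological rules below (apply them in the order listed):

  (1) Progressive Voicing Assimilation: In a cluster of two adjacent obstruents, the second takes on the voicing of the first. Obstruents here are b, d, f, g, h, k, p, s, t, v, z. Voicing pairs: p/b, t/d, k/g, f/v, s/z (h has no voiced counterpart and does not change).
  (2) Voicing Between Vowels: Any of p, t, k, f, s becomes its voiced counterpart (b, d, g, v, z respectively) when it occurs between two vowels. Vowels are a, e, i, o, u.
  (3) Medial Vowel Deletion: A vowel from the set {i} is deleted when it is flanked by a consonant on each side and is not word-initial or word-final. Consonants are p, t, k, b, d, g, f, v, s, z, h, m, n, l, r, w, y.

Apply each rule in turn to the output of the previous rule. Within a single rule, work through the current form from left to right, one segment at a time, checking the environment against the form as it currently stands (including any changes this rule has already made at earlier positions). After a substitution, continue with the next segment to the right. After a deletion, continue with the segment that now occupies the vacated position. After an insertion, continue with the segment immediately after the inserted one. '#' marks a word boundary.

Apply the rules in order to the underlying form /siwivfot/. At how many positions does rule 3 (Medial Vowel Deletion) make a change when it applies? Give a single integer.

(1) Progressive Voicing Assimilation: [siwivfot] → [siwivvot]
(2) Voicing Between Vowels: no change — [siwivvot]
(3) Medial Vowel Deletion: [siwivvot] → [swvvot]
Rule 3 changed 2 position(s).

2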